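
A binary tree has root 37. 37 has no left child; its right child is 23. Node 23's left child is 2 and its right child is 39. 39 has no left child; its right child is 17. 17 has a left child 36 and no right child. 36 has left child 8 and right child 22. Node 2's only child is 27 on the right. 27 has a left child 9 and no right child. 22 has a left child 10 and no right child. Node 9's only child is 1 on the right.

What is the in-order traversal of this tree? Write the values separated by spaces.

In-order visits the left subtree, then the node, then the right subtree.
At 37: no left child.
Visit 37.
At 37: go right to 23.
  At 23: go left to 2.
    At 2: no left child.
    Visit 2.
    At 2: go right to 27.
      At 27: go left to 9.
        At 9: no left child.
        Visit 9.
        At 9: go right to 1.
          1 is a leaf — visit 1.
      Visit 27.
      At 27: no right child.
  Visit 23.
  At 23: go right to 39.
    At 39: no left child.
    Visit 39.
    At 39: go right to 17.
      At 17: go left to 36.
        At 36: go left to 8.
          8 is a leaf — visit 8.
        Visit 36.
        At 36: go right to 22.
          At 22: go left to 10.
            10 is a leaf — visit 10.
          Visit 22.
          At 22: no right child.
      Visit 17.
      At 17: no right child.

37 2 9 1 27 23 39 8 36 10 22 17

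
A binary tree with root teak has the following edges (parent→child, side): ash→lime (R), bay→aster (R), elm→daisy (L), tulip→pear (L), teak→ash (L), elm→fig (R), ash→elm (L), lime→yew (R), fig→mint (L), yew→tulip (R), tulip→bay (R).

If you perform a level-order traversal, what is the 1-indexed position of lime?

Level-order visits nodes level by level from the root, left to right within each level.
Level 0: teak
Level 1: ash
Level 2: elm, lime
Level 3: daisy, fig, yew
Level 4: mint, tulip
Level 5: pear, bay
Level 6: aster
Full level-order sequence: teak, ash, elm, lime, daisy, fig, yew, mint, tulip, pear, bay, aster.

4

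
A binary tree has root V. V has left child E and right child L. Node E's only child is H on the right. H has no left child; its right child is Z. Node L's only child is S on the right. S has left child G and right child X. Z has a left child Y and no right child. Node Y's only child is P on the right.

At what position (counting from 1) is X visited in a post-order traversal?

7

Post-order visits the left subtree, then the right subtree, then the node.
At V: go left to E.
  At E: no left child.
  At E: go right to H.
    At H: no left child.
    At H: go right to Z.
      At Z: go left to Y.
        At Y: no left child.
        At Y: go right to P.
          P is a leaf — visit P.
        Visit Y.
      At Z: no right child.
      Visit Z.
    Visit H.
  Visit E.
At V: go right to L.
  At L: no left child.
  At L: go right to S.
    At S: go left to G.
      G is a leaf — visit G.
    At S: go right to X.
      X is a leaf — visit X.
    Visit S.
  Visit L.
Visit V.
Full post-order sequence: P, Y, Z, H, E, G, X, S, L, V.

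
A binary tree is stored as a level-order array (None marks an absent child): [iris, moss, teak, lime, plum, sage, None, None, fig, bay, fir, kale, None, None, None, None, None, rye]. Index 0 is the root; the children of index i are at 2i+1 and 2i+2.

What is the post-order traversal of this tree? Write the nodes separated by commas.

rye, fig, lime, bay, fir, plum, moss, kale, sage, teak, iris

Post-order visits the left subtree, then the right subtree, then the node.
At iris: go left to moss.
  At moss: go left to lime.
    At lime: no left child.
    At lime: go right to fig.
      At fig: go left to rye.
        rye is a leaf — visit rye.
      At fig: no right child.
      Visit fig.
    Visit lime.
  At moss: go right to plum.
    At plum: go left to bay.
      bay is a leaf — visit bay.
    At plum: go right to fir.
      fir is a leaf — visit fir.
    Visit plum.
  Visit moss.
At iris: go right to teak.
  At teak: go left to sage.
    At sage: go left to kale.
      kale is a leaf — visit kale.
    At sage: no right child.
    Visit sage.
  At teak: no right child.
  Visit teak.
Visit iris.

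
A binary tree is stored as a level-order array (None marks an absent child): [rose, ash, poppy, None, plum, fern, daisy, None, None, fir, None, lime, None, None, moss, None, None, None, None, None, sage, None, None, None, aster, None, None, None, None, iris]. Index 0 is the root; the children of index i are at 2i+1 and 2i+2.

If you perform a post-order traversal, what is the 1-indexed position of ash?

Post-order visits the left subtree, then the right subtree, then the node.
At rose: go left to ash.
  At ash: no left child.
  At ash: go right to plum.
    At plum: go left to fir.
      At fir: no left child.
      At fir: go right to sage.
        sage is a leaf — visit sage.
      Visit fir.
    At plum: no right child.
    Visit plum.
  Visit ash.
At rose: go right to poppy.
  At poppy: go left to fern.
    At fern: go left to lime.
      At lime: no left child.
      At lime: go right to aster.
        aster is a leaf — visit aster.
      Visit lime.
    At fern: no right child.
    Visit fern.
  At poppy: go right to daisy.
    At daisy: no left child.
    At daisy: go right to moss.
      At moss: go left to iris.
        iris is a leaf — visit iris.
      At moss: no right child.
      Visit moss.
    Visit daisy.
  Visit poppy.
Visit rose.
Full post-order sequence: sage, fir, plum, ash, aster, lime, fern, iris, moss, daisy, poppy, rose.

4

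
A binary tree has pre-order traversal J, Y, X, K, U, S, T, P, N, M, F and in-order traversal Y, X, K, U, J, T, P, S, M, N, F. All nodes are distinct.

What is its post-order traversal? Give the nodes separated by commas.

U, K, X, Y, P, T, M, F, N, S, J

The first element of pre-order is the root; it splits in-order into left and right subtrees.
Root J: left subtree has 4 nodes {Y, X, K, U}, right has 6 {T, P, S, M, N, F}.
  Root Y: left subtree has 0 nodes { }, right has 3 {X, K, U}.
    Root X: left subtree has 0 nodes { }, right has 2 {K, U}.
      Root K: left subtree has 0 nodes { }, right has 1 {U}.
  Root S: left subtree has 2 nodes {T, P}, right has 3 {M, N, F}.
    Root T: left subtree has 0 nodes { }, right has 1 {P}.
    Root N: left subtree has 1 node {M}, right has 1 {F}.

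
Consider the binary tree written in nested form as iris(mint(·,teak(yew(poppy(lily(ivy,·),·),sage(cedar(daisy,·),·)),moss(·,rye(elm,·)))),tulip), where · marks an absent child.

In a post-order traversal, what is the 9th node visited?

rye

Post-order visits the left subtree, then the right subtree, then the node.
At iris: go left to mint.
  At mint: no left child.
  At mint: go right to teak.
    At teak: go left to yew.
      At yew: go left to poppy.
        At poppy: go left to lily.
          At lily: go left to ivy.
            ivy is a leaf — visit ivy.
          At lily: no right child.
          Visit lily.
        At poppy: no right child.
        Visit poppy.
      At yew: go right to sage.
        At sage: go left to cedar.
          At cedar: go left to daisy.
            daisy is a leaf — visit daisy.
          At cedar: no right child.
          Visit cedar.
        At sage: no right child.
        Visit sage.
      Visit yew.
    At teak: go right to moss.
      At moss: no left child.
      At moss: go right to rye.
        At rye: go left to elm.
          elm is a leaf — visit elm.
        At rye: no right child.
        Visit rye.
      Visit moss.
    Visit teak.
  Visit mint.
At iris: go right to tulip.
  tulip is a leaf — visit tulip.
Visit iris.
Full post-order sequence: ivy, lily, poppy, daisy, cedar, sage, yew, elm, rye, moss, teak, mint, tulip, iris.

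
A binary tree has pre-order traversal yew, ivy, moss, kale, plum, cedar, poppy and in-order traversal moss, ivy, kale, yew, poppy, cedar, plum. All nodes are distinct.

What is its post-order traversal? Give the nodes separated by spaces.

The first element of pre-order is the root; it splits in-order into left and right subtrees.
Root yew: left subtree has 3 nodes {moss, ivy, kale}, right has 3 {poppy, cedar, plum}.
  Root ivy: left subtree has 1 node {moss}, right has 1 {kale}.
  Root plum: left subtree has 2 nodes {poppy, cedar}, right has 0 { }.
    Root cedar: left subtree has 1 node {poppy}, right has 0 { }.

moss kale ivy poppy cedar plum yew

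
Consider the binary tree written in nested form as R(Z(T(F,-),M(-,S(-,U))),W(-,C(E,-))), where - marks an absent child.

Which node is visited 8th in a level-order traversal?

S

Level-order visits nodes level by level from the root, left to right within each level.
Level 0: R
Level 1: Z, W
Level 2: T, M, C
Level 3: F, S, E
Level 4: U
Full level-order sequence: R, Z, W, T, M, C, F, S, E, U.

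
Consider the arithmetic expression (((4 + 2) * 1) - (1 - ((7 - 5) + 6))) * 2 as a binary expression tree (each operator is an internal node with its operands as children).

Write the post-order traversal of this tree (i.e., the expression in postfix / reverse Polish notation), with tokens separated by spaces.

Post-order on an expression tree gives postfix notation: for each operator, emit left operand, right operand, then the operator.

4 2 + 1 * 1 7 5 - 6 + - - 2 *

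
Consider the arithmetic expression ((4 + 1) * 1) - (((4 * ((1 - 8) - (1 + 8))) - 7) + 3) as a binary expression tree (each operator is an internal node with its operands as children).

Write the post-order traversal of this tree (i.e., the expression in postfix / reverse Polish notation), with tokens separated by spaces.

Post-order on an expression tree gives postfix notation: for each operator, emit left operand, right operand, then the operator.

4 1 + 1 * 4 1 8 - 1 8 + - * 7 - 3 + -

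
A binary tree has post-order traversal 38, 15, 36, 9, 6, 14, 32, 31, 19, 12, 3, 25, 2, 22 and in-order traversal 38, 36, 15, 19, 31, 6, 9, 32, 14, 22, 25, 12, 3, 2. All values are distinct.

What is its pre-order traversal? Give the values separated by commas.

22, 19, 36, 38, 15, 31, 32, 6, 9, 14, 2, 25, 3, 12

The last element of post-order is the root; it splits in-order into left and right subtrees.
Root 22: left subtree has 9 nodes {38, 36, 15, 19, 31, 6, 9, 32, 14}, right has 4 {25, 12, 3, 2}.
  Root 19: left subtree has 3 nodes {38, 36, 15}, right has 5 {31, 6, 9, 32, 14}.
    Root 36: left subtree has 1 node {38}, right has 1 {15}.
    Root 31: left subtree has 0 nodes { }, right has 4 {6, 9, 32, 14}.
      Root 32: left subtree has 2 nodes {6, 9}, right has 1 {14}.
        Root 6: left subtree has 0 nodes { }, right has 1 {9}.
  Root 2: left subtree has 3 nodes {25, 12, 3}, right has 0 { }.
    Root 25: left subtree has 0 nodes { }, right has 2 {12, 3}.
      Root 3: left subtree has 1 node {12}, right has 0 { }.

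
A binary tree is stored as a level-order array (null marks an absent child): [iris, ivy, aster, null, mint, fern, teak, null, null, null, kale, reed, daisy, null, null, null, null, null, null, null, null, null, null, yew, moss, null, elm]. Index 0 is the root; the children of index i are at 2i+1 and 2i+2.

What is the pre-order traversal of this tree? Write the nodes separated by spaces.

iris ivy mint kale aster fern reed yew moss daisy elm teak

Pre-order visits the node, then its left subtree, then its right subtree.
Visit iris.
At iris: go left to ivy.
  Visit ivy.
  At ivy: no left child.
  At ivy: go right to mint.
    Visit mint.
    At mint: no left child.
    At mint: go right to kale.
      kale is a leaf — visit kale.
At iris: go right to aster.
  Visit aster.
  At aster: go left to fern.
    Visit fern.
    At fern: go left to reed.
      Visit reed.
      At reed: go left to yew.
        yew is a leaf — visit yew.
      At reed: go right to moss.
        moss is a leaf — visit moss.
    At fern: go right to daisy.
      Visit daisy.
      At daisy: no left child.
      At daisy: go right to elm.
        elm is a leaf — visit elm.
  At aster: go right to teak.
    teak is a leaf — visit teak.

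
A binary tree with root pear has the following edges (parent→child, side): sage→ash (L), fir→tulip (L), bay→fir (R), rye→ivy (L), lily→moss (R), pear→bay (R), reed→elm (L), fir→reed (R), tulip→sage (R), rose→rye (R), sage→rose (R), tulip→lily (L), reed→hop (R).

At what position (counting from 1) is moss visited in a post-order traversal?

1

Post-order visits the left subtree, then the right subtree, then the node.
At pear: no left child.
At pear: go right to bay.
  At bay: no left child.
  At bay: go right to fir.
    At fir: go left to tulip.
      At tulip: go left to lily.
        At lily: no left child.
        At lily: go right to moss.
          moss is a leaf — visit moss.
        Visit lily.
      At tulip: go right to sage.
        At sage: go left to ash.
          ash is a leaf — visit ash.
        At sage: go right to rose.
          At rose: no left child.
          At rose: go right to rye.
            At rye: go left to ivy.
              ivy is a leaf — visit ivy.
            At rye: no right child.
            Visit rye.
          Visit rose.
        Visit sage.
      Visit tulip.
    At fir: go right to reed.
      At reed: go left to elm.
        elm is a leaf — visit elm.
      At reed: go right to hop.
        hop is a leaf — visit hop.
      Visit reed.
    Visit fir.
  Visit bay.
Visit pear.
Full post-order sequence: moss, lily, ash, ivy, rye, rose, sage, tulip, elm, hop, reed, fir, bay, pear.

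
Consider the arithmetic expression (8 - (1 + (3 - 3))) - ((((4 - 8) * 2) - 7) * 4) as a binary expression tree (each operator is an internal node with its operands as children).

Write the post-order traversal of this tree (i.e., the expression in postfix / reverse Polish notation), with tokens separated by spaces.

8 1 3 3 - + - 4 8 - 2 * 7 - 4 * -

Post-order on an expression tree gives postfix notation: for each operator, emit left operand, right operand, then the operator.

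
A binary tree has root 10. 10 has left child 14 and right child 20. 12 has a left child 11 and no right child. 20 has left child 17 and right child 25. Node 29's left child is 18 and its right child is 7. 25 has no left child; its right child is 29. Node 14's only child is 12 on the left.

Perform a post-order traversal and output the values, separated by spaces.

Post-order visits the left subtree, then the right subtree, then the node.
At 10: go left to 14.
  At 14: go left to 12.
    At 12: go left to 11.
      11 is a leaf — visit 11.
    At 12: no right child.
    Visit 12.
  At 14: no right child.
  Visit 14.
At 10: go right to 20.
  At 20: go left to 17.
    17 is a leaf — visit 17.
  At 20: go right to 25.
    At 25: no left child.
    At 25: go right to 29.
      At 29: go left to 18.
        18 is a leaf — visit 18.
      At 29: go right to 7.
        7 is a leaf — visit 7.
      Visit 29.
    Visit 25.
  Visit 20.
Visit 10.

11 12 14 17 18 7 29 25 20 10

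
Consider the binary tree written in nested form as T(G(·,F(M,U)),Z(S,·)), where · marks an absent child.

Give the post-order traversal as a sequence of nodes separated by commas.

Post-order visits the left subtree, then the right subtree, then the node.
At T: go left to G.
  At G: no left child.
  At G: go right to F.
    At F: go left to M.
      M is a leaf — visit M.
    At F: go right to U.
      U is a leaf — visit U.
    Visit F.
  Visit G.
At T: go right to Z.
  At Z: go left to S.
    S is a leaf — visit S.
  At Z: no right child.
  Visit Z.
Visit T.

M, U, F, G, S, Z, T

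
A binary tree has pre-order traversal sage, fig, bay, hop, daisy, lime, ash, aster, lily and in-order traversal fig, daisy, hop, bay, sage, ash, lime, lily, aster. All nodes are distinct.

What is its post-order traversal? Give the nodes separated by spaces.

daisy hop bay fig ash lily aster lime sage

The first element of pre-order is the root; it splits in-order into left and right subtrees.
Root sage: left subtree has 4 nodes {fig, daisy, hop, bay}, right has 4 {ash, lime, lily, aster}.
  Root fig: left subtree has 0 nodes { }, right has 3 {daisy, hop, bay}.
    Root bay: left subtree has 2 nodes {daisy, hop}, right has 0 { }.
      Root hop: left subtree has 1 node {daisy}, right has 0 { }.
  Root lime: left subtree has 1 node {ash}, right has 2 {lily, aster}.
    Root aster: left subtree has 1 node {lily}, right has 0 { }.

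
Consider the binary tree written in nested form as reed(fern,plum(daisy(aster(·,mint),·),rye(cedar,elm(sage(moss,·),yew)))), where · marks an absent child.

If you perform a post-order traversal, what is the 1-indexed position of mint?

2

Post-order visits the left subtree, then the right subtree, then the node.
At reed: go left to fern.
  fern is a leaf — visit fern.
At reed: go right to plum.
  At plum: go left to daisy.
    At daisy: go left to aster.
      At aster: no left child.
      At aster: go right to mint.
        mint is a leaf — visit mint.
      Visit aster.
    At daisy: no right child.
    Visit daisy.
  At plum: go right to rye.
    At rye: go left to cedar.
      cedar is a leaf — visit cedar.
    At rye: go right to elm.
      At elm: go left to sage.
        At sage: go left to moss.
          moss is a leaf — visit moss.
        At sage: no right child.
        Visit sage.
      At elm: go right to yew.
        yew is a leaf — visit yew.
      Visit elm.
    Visit rye.
  Visit plum.
Visit reed.
Full post-order sequence: fern, mint, aster, daisy, cedar, moss, sage, yew, elm, rye, plum, reed.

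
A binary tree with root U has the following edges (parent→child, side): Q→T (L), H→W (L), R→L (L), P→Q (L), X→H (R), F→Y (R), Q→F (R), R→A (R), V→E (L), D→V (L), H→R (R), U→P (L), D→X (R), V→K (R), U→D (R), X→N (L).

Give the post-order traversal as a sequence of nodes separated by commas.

T, Y, F, Q, P, E, K, V, N, W, L, A, R, H, X, D, U

Post-order visits the left subtree, then the right subtree, then the node.
At U: go left to P.
  At P: go left to Q.
    At Q: go left to T.
      T is a leaf — visit T.
    At Q: go right to F.
      At F: no left child.
      At F: go right to Y.
        Y is a leaf — visit Y.
      Visit F.
    Visit Q.
  At P: no right child.
  Visit P.
At U: go right to D.
  At D: go left to V.
    At V: go left to E.
      E is a leaf — visit E.
    At V: go right to K.
      K is a leaf — visit K.
    Visit V.
  At D: go right to X.
    At X: go left to N.
      N is a leaf — visit N.
    At X: go right to H.
      At H: go left to W.
        W is a leaf — visit W.
      At H: go right to R.
        At R: go left to L.
          L is a leaf — visit L.
        At R: go right to A.
          A is a leaf — visit A.
        Visit R.
      Visit H.
    Visit X.
  Visit D.
Visit U.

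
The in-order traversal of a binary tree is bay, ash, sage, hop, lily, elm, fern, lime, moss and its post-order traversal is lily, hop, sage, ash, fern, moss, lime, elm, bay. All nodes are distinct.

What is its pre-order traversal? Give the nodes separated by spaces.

bay elm ash sage hop lily lime fern moss

The last element of post-order is the root; it splits in-order into left and right subtrees.
Root bay: left subtree has 0 nodes { }, right has 8 {ash, sage, hop, lily, elm, fern, lime, moss}.
  Root elm: left subtree has 4 nodes {ash, sage, hop, lily}, right has 3 {fern, lime, moss}.
    Root ash: left subtree has 0 nodes { }, right has 3 {sage, hop, lily}.
      Root sage: left subtree has 0 nodes { }, right has 2 {hop, lily}.
        Root hop: left subtree has 0 nodes { }, right has 1 {lily}.
    Root lime: left subtree has 1 node {fern}, right has 1 {moss}.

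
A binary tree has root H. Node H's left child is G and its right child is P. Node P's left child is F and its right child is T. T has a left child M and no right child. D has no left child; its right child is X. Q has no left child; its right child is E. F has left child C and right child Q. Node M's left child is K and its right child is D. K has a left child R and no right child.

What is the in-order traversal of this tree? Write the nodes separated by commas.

G, H, C, F, Q, E, P, R, K, M, D, X, T

In-order visits the left subtree, then the node, then the right subtree.
At H: go left to G.
  G is a leaf — visit G.
Visit H.
At H: go right to P.
  At P: go left to F.
    At F: go left to C.
      C is a leaf — visit C.
    Visit F.
    At F: go right to Q.
      At Q: no left child.
      Visit Q.
      At Q: go right to E.
        E is a leaf — visit E.
  Visit P.
  At P: go right to T.
    At T: go left to M.
      At M: go left to K.
        At K: go left to R.
          R is a leaf — visit R.
        Visit K.
        At K: no right child.
      Visit M.
      At M: go right to D.
        At D: no left child.
        Visit D.
        At D: go right to X.
          X is a leaf — visit X.
    Visit T.
    At T: no right child.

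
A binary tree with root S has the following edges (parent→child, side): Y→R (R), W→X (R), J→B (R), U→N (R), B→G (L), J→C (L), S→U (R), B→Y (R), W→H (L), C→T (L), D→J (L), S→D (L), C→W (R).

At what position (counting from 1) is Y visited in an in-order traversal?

9

In-order visits the left subtree, then the node, then the right subtree.
At S: go left to D.
  At D: go left to J.
    At J: go left to C.
      At C: go left to T.
        T is a leaf — visit T.
      Visit C.
      At C: go right to W.
        At W: go left to H.
          H is a leaf — visit H.
        Visit W.
        At W: go right to X.
          X is a leaf — visit X.
    Visit J.
    At J: go right to B.
      At B: go left to G.
        G is a leaf — visit G.
      Visit B.
      At B: go right to Y.
        At Y: no left child.
        Visit Y.
        At Y: go right to R.
          R is a leaf — visit R.
  Visit D.
  At D: no right child.
Visit S.
At S: go right to U.
  At U: no left child.
  Visit U.
  At U: go right to N.
    N is a leaf — visit N.
Full in-order sequence: T, C, H, W, X, J, G, B, Y, R, D, S, U, N.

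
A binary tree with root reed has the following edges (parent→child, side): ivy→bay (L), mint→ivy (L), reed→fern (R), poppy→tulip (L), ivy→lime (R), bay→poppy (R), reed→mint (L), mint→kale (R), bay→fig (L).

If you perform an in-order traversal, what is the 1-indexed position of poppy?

4

In-order visits the left subtree, then the node, then the right subtree.
At reed: go left to mint.
  At mint: go left to ivy.
    At ivy: go left to bay.
      At bay: go left to fig.
        fig is a leaf — visit fig.
      Visit bay.
      At bay: go right to poppy.
        At poppy: go left to tulip.
          tulip is a leaf — visit tulip.
        Visit poppy.
        At poppy: no right child.
    Visit ivy.
    At ivy: go right to lime.
      lime is a leaf — visit lime.
  Visit mint.
  At mint: go right to kale.
    kale is a leaf — visit kale.
Visit reed.
At reed: go right to fern.
  fern is a leaf — visit fern.
Full in-order sequence: fig, bay, tulip, poppy, ivy, lime, mint, kale, reed, fern.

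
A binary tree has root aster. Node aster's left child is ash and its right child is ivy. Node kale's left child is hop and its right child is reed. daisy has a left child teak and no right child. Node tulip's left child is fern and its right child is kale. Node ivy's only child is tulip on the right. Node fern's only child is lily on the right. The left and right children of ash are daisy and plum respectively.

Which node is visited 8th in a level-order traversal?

Level-order visits nodes level by level from the root, left to right within each level.
Level 0: aster
Level 1: ash, ivy
Level 2: daisy, plum, tulip
Level 3: teak, fern, kale
Level 4: lily, hop, reed
Full level-order sequence: aster, ash, ivy, daisy, plum, tulip, teak, fern, kale, lily, hop, reed.

fern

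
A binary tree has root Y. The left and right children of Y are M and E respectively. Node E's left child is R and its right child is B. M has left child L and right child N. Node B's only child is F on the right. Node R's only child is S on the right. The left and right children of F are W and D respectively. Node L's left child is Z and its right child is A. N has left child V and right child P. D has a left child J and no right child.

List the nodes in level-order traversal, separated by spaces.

Y M E L N R B Z A V P S F W D J

Level-order visits nodes level by level from the root, left to right within each level.
Level 0: Y
Level 1: M, E
Level 2: L, N, R, B
Level 3: Z, A, V, P, S, F
Level 4: W, D
Level 5: J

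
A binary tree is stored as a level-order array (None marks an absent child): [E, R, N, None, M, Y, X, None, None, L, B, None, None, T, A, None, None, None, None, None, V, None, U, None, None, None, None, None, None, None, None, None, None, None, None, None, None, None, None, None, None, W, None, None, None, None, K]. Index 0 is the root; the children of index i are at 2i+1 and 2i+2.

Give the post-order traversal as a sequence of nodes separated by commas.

W, V, L, K, U, B, M, R, Y, T, A, X, N, E

Post-order visits the left subtree, then the right subtree, then the node.
At E: go left to R.
  At R: no left child.
  At R: go right to M.
    At M: go left to L.
      At L: no left child.
      At L: go right to V.
        At V: go left to W.
          W is a leaf — visit W.
        At V: no right child.
        Visit V.
      Visit L.
    At M: go right to B.
      At B: no left child.
      At B: go right to U.
        At U: no left child.
        At U: go right to K.
          K is a leaf — visit K.
        Visit U.
      Visit B.
    Visit M.
  Visit R.
At E: go right to N.
  At N: go left to Y.
    Y is a leaf — visit Y.
  At N: go right to X.
    At X: go left to T.
      T is a leaf — visit T.
    At X: go right to A.
      A is a leaf — visit A.
    Visit X.
  Visit N.
Visit E.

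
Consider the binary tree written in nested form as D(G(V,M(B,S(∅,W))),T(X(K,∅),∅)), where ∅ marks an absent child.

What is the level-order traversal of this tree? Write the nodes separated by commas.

Level-order visits nodes level by level from the root, left to right within each level.
Level 0: D
Level 1: G, T
Level 2: V, M, X
Level 3: B, S, K
Level 4: W

D, G, T, V, M, X, B, S, K, W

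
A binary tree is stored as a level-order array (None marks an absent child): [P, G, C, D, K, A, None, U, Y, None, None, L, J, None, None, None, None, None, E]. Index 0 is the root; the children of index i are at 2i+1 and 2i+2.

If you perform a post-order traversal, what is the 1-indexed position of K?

Post-order visits the left subtree, then the right subtree, then the node.
At P: go left to G.
  At G: go left to D.
    At D: go left to U.
      U is a leaf — visit U.
    At D: go right to Y.
      At Y: no left child.
      At Y: go right to E.
        E is a leaf — visit E.
      Visit Y.
    Visit D.
  At G: go right to K.
    K is a leaf — visit K.
  Visit G.
At P: go right to C.
  At C: go left to A.
    At A: go left to L.
      L is a leaf — visit L.
    At A: go right to J.
      J is a leaf — visit J.
    Visit A.
  At C: no right child.
  Visit C.
Visit P.
Full post-order sequence: U, E, Y, D, K, G, L, J, A, C, P.

5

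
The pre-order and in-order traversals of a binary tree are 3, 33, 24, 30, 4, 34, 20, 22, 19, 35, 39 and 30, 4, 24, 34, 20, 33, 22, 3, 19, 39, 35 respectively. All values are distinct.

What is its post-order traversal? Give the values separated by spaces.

The first element of pre-order is the root; it splits in-order into left and right subtrees.
Root 3: left subtree has 7 nodes {30, 4, 24, 34, 20, 33, 22}, right has 3 {19, 39, 35}.
  Root 33: left subtree has 5 nodes {30, 4, 24, 34, 20}, right has 1 {22}.
    Root 24: left subtree has 2 nodes {30, 4}, right has 2 {34, 20}.
      Root 30: left subtree has 0 nodes { }, right has 1 {4}.
      Root 34: left subtree has 0 nodes { }, right has 1 {20}.
  Root 19: left subtree has 0 nodes { }, right has 2 {39, 35}.
    Root 35: left subtree has 1 node {39}, right has 0 { }.

4 30 20 34 24 22 33 39 35 19 3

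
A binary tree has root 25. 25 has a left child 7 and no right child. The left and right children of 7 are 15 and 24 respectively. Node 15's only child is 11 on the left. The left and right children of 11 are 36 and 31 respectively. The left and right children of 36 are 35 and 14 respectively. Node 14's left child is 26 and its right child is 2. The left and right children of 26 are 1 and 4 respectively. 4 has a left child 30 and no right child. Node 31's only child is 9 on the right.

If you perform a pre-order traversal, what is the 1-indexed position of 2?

12

Pre-order visits the node, then its left subtree, then its right subtree.
Visit 25.
At 25: go left to 7.
  Visit 7.
  At 7: go left to 15.
    Visit 15.
    At 15: go left to 11.
      Visit 11.
      At 11: go left to 36.
        Visit 36.
        At 36: go left to 35.
          35 is a leaf — visit 35.
        At 36: go right to 14.
          Visit 14.
          At 14: go left to 26.
            Visit 26.
            At 26: go left to 1.
              1 is a leaf — visit 1.
            At 26: go right to 4.
              Visit 4.
              At 4: go left to 30.
                30 is a leaf — visit 30.
              At 4: no right child.
          At 14: go right to 2.
            2 is a leaf — visit 2.
      At 11: go right to 31.
        Visit 31.
        At 31: no left child.
        At 31: go right to 9.
          9 is a leaf — visit 9.
    At 15: no right child.
  At 7: go right to 24.
    24 is a leaf — visit 24.
At 25: no right child.
Full pre-order sequence: 25, 7, 15, 11, 36, 35, 14, 26, 1, 4, 30, 2, 31, 9, 24.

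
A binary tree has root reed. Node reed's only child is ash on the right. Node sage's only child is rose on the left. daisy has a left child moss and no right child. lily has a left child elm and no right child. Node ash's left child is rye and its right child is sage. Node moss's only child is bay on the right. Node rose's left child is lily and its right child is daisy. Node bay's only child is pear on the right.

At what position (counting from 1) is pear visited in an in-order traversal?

9

In-order visits the left subtree, then the node, then the right subtree.
At reed: no left child.
Visit reed.
At reed: go right to ash.
  At ash: go left to rye.
    rye is a leaf — visit rye.
  Visit ash.
  At ash: go right to sage.
    At sage: go left to rose.
      At rose: go left to lily.
        At lily: go left to elm.
          elm is a leaf — visit elm.
        Visit lily.
        At lily: no right child.
      Visit rose.
      At rose: go right to daisy.
        At daisy: go left to moss.
          At moss: no left child.
          Visit moss.
          At moss: go right to bay.
            At bay: no left child.
            Visit bay.
            At bay: go right to pear.
              pear is a leaf — visit pear.
        Visit daisy.
        At daisy: no right child.
    Visit sage.
    At sage: no right child.
Full in-order sequence: reed, rye, ash, elm, lily, rose, moss, bay, pear, daisy, sage.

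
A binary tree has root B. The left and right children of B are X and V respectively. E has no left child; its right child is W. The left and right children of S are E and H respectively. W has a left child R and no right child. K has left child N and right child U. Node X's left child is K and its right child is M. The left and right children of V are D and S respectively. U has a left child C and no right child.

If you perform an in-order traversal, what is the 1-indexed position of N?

1

In-order visits the left subtree, then the node, then the right subtree.
At B: go left to X.
  At X: go left to K.
    At K: go left to N.
      N is a leaf — visit N.
    Visit K.
    At K: go right to U.
      At U: go left to C.
        C is a leaf — visit C.
      Visit U.
      At U: no right child.
  Visit X.
  At X: go right to M.
    M is a leaf — visit M.
Visit B.
At B: go right to V.
  At V: go left to D.
    D is a leaf — visit D.
  Visit V.
  At V: go right to S.
    At S: go left to E.
      At E: no left child.
      Visit E.
      At E: go right to W.
        At W: go left to R.
          R is a leaf — visit R.
        Visit W.
        At W: no right child.
    Visit S.
    At S: go right to H.
      H is a leaf — visit H.
Full in-order sequence: N, K, C, U, X, M, B, D, V, E, R, W, S, H.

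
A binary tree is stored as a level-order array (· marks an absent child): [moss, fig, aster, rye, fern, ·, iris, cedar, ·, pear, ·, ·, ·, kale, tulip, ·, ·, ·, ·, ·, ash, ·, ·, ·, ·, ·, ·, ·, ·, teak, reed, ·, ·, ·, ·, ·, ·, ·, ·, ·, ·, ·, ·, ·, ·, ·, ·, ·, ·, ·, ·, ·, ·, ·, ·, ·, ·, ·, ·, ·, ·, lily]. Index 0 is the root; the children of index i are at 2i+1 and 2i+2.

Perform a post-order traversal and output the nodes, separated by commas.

Post-order visits the left subtree, then the right subtree, then the node.
At moss: go left to fig.
  At fig: go left to rye.
    At rye: go left to cedar.
      cedar is a leaf — visit cedar.
    At rye: no right child.
    Visit rye.
  At fig: go right to fern.
    At fern: go left to pear.
      At pear: no left child.
      At pear: go right to ash.
        ash is a leaf — visit ash.
      Visit pear.
    At fern: no right child.
    Visit fern.
  Visit fig.
At moss: go right to aster.
  At aster: no left child.
  At aster: go right to iris.
    At iris: go left to kale.
      kale is a leaf — visit kale.
    At iris: go right to tulip.
      At tulip: go left to teak.
        teak is a leaf — visit teak.
      At tulip: go right to reed.
        At reed: go left to lily.
          lily is a leaf — visit lily.
        At reed: no right child.
        Visit reed.
      Visit tulip.
    Visit iris.
  Visit aster.
Visit moss.

cedar, rye, ash, pear, fern, fig, kale, teak, lily, reed, tulip, iris, aster, moss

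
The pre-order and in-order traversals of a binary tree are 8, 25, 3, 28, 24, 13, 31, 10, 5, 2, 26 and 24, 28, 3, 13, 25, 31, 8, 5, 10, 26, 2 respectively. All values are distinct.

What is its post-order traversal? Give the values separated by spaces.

The first element of pre-order is the root; it splits in-order into left and right subtrees.
Root 8: left subtree has 6 nodes {24, 28, 3, 13, 25, 31}, right has 4 {5, 10, 26, 2}.
  Root 25: left subtree has 4 nodes {24, 28, 3, 13}, right has 1 {31}.
    Root 3: left subtree has 2 nodes {24, 28}, right has 1 {13}.
      Root 28: left subtree has 1 node {24}, right has 0 { }.
  Root 10: left subtree has 1 node {5}, right has 2 {26, 2}.
    Root 2: left subtree has 1 node {26}, right has 0 { }.

24 28 13 3 31 25 5 26 2 10 8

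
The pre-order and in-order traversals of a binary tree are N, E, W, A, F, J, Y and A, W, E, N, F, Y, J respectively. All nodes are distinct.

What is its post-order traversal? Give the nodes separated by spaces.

A W E Y J F N

The first element of pre-order is the root; it splits in-order into left and right subtrees.
Root N: left subtree has 3 nodes {A, W, E}, right has 3 {F, Y, J}.
  Root E: left subtree has 2 nodes {A, W}, right has 0 { }.
    Root W: left subtree has 1 node {A}, right has 0 { }.
  Root F: left subtree has 0 nodes { }, right has 2 {Y, J}.
    Root J: left subtree has 1 node {Y}, right has 0 { }.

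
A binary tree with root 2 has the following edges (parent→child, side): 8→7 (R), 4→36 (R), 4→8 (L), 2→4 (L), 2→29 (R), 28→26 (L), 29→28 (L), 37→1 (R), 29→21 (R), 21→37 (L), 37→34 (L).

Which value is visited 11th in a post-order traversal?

29

Post-order visits the left subtree, then the right subtree, then the node.
At 2: go left to 4.
  At 4: go left to 8.
    At 8: no left child.
    At 8: go right to 7.
      7 is a leaf — visit 7.
    Visit 8.
  At 4: go right to 36.
    36 is a leaf — visit 36.
  Visit 4.
At 2: go right to 29.
  At 29: go left to 28.
    At 28: go left to 26.
      26 is a leaf — visit 26.
    At 28: no right child.
    Visit 28.
  At 29: go right to 21.
    At 21: go left to 37.
      At 37: go left to 34.
        34 is a leaf — visit 34.
      At 37: go right to 1.
        1 is a leaf — visit 1.
      Visit 37.
    At 21: no right child.
    Visit 21.
  Visit 29.
Visit 2.
Full post-order sequence: 7, 8, 36, 4, 26, 28, 34, 1, 37, 21, 29, 2.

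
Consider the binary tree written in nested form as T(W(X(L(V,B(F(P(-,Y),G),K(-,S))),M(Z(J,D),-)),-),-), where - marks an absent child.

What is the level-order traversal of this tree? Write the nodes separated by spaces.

Level-order visits nodes level by level from the root, left to right within each level.
Level 0: T
Level 1: W
Level 2: X
Level 3: L, M
Level 4: V, B, Z
Level 5: F, K, J, D
Level 6: P, G, S
Level 7: Y

T W X L M V B Z F K J D P G S Y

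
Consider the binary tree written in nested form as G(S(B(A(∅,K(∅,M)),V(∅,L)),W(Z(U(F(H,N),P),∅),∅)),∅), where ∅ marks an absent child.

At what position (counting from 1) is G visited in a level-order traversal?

Level-order visits nodes level by level from the root, left to right within each level.
Level 0: G
Level 1: S
Level 2: B, W
Level 3: A, V, Z
Level 4: K, L, U
Level 5: M, F, P
Level 6: H, N
Full level-order sequence: G, S, B, W, A, V, Z, K, L, U, M, F, P, H, N.

1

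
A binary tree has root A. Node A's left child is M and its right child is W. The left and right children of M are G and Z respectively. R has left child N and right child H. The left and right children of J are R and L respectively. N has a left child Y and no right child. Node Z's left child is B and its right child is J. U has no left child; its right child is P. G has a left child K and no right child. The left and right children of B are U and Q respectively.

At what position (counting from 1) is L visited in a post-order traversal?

Post-order visits the left subtree, then the right subtree, then the node.
At A: go left to M.
  At M: go left to G.
    At G: go left to K.
      K is a leaf — visit K.
    At G: no right child.
    Visit G.
  At M: go right to Z.
    At Z: go left to B.
      At B: go left to U.
        At U: no left child.
        At U: go right to P.
          P is a leaf — visit P.
        Visit U.
      At B: go right to Q.
        Q is a leaf — visit Q.
      Visit B.
    At Z: go right to J.
      At J: go left to R.
        At R: go left to N.
          At N: go left to Y.
            Y is a leaf — visit Y.
          At N: no right child.
          Visit N.
        At R: go right to H.
          H is a leaf — visit H.
        Visit R.
      At J: go right to L.
        L is a leaf — visit L.
      Visit J.
    Visit Z.
  Visit M.
At A: go right to W.
  W is a leaf — visit W.
Visit A.
Full post-order sequence: K, G, P, U, Q, B, Y, N, H, R, L, J, Z, M, W, A.

11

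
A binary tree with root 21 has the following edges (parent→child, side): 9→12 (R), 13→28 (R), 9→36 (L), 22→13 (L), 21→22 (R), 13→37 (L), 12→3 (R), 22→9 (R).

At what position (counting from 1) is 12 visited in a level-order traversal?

8

Level-order visits nodes level by level from the root, left to right within each level.
Level 0: 21
Level 1: 22
Level 2: 13, 9
Level 3: 37, 28, 36, 12
Level 4: 3
Full level-order sequence: 21, 22, 13, 9, 37, 28, 36, 12, 3.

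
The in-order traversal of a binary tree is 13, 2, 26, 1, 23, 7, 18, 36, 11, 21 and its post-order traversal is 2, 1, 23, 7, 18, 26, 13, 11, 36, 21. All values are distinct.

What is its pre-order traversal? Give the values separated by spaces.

The last element of post-order is the root; it splits in-order into left and right subtrees.
Root 21: left subtree has 9 nodes {13, 2, 26, 1, 23, 7, 18, 36, 11}, right has 0 { }.
  Root 36: left subtree has 7 nodes {13, 2, 26, 1, 23, 7, 18}, right has 1 {11}.
    Root 13: left subtree has 0 nodes { }, right has 6 {2, 26, 1, 23, 7, 18}.
      Root 26: left subtree has 1 node {2}, right has 4 {1, 23, 7, 18}.
        Root 18: left subtree has 3 nodes {1, 23, 7}, right has 0 { }.
          Root 7: left subtree has 2 nodes {1, 23}, right has 0 { }.
            Root 23: left subtree has 1 node {1}, right has 0 { }.

21 36 13 26 2 18 7 23 1 11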